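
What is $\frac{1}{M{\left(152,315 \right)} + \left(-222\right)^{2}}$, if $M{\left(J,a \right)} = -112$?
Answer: $\frac{1}{49172} \approx 2.0337 \cdot 10^{-5}$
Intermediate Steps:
$\frac{1}{M{\left(152,315 \right)} + \left(-222\right)^{2}} = \frac{1}{-112 + \left(-222\right)^{2}} = \frac{1}{-112 + 49284} = \frac{1}{49172}$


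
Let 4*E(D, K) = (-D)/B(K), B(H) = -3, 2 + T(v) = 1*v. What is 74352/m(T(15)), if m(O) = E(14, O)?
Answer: 446112/7 ≈ 63730.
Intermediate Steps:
T(v) = -2 + v (T(v) = -2 + 1*v = -2 + v)
E(D, K) = D/12 (E(D, K) = (-D/(-3))/4 = (-D*(-⅓))/4 = (D/3)/4 = D/12)
m(O) = 7/6 (m(O) = (1/12)*14 = 7/6)
74352/m(T(15)) = 74352/(7/6) = 74352*(6/7) = 446112/7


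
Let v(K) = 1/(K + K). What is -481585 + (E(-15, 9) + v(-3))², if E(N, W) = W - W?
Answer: -17337059/36 ≈ -4.8159e+5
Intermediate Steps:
E(N, W) = 0
v(K) = 1/(2*K)
-481585 + (E(-15, 9) + v(-3))² = -481585 + (0 + (½)/(-3))² = -481585 + (0 + (½)*(-⅓))² = -481585 + (0 - ⅙)² = -481585 + (-⅙)² = -481585 + 1/36 = -17337059/36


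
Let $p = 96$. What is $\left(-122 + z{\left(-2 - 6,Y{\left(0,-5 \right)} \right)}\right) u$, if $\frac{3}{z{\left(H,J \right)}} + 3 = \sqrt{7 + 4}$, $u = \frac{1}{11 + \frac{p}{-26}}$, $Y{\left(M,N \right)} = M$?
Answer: $- \frac{611}{38} + \frac{39 \sqrt{11}}{190} \approx -15.398$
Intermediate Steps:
$u = \frac{13}{95}$ ($u = \frac{1}{11 + \frac{96}{-26}} = \frac{1}{11 + 96 \left(- \frac{1}{26}\right)} = \frac{1}{11 - \frac{48}{13}} = \frac{1}{\frac{95}{13}} = \frac{13}{95} \approx 0.13684$)
$z{\left(H,J \right)} = \frac{3}{-3 + \sqrt{11}}$ ($z{\left(H,J \right)} = \frac{3}{-3 + \sqrt{7 + 4}} = \frac{3}{-3 + \sqrt{11}}$)
$\left(-122 + z{\left(-2 - 6,Y{\left(0,-5 \right)} \right)}\right) u = \left(-122 + \left(\frac{9}{2} + \frac{3 \sqrt{11}}{2}\right)\right) \frac{13}{95} = \left(- \frac{235}{2} + \frac{3 \sqrt{11}}{2}\right) \frac{13}{95} = - \frac{611}{38} + \frac{39 \sqrt{11}}{190}$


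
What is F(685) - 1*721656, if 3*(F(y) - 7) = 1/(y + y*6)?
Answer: -10380920864/14385 ≈ -7.2165e+5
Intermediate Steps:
F(y) = 7 + 1/(21*y) (F(y) = 7 + 1/(3*(y + y*6)) = 7 + 1/(3*(y + 6*y)) = 7 + 1/(3*((7*y))) = 7 + (1/(7*y))/3 = 7 + 1/(21*y))
F(685) - 1*721656 = (7 + (1/21)/685) - 1*721656 = (7 + (1/21)*(1/685)) - 721656 = (7 + 1/14385) - 721656 = 100696/14385 - 721656 = -10380920864/14385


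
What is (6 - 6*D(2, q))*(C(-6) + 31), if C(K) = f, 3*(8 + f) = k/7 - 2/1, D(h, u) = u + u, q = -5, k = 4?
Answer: 10406/7 ≈ 1486.6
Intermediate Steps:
D(h, u) = 2*u
f = -178/21 (f = -8 + (4/7 - 2/1)/3 = -8 + (4*(1/7) - 2*1)/3 = -8 + (4/7 - 2)/3 = -8 + (1/3)*(-10/7) = -8 - 10/21 = -178/21 ≈ -8.4762)
C(K) = -178/21
(6 - 6*D(2, q))*(C(-6) + 31) = (6 - 12*(-5))*(-178/21 + 31) = (6 - 6*(-10))*(473/21) = (6 + 60)*(473/21) = 66*(473/21) = 10406/7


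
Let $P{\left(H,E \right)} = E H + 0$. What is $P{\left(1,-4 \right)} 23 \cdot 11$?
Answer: $-1012$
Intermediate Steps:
$P{\left(H,E \right)} = E H$
$P{\left(1,-4 \right)} 23 \cdot 11 = \left(-4\right) 1 \cdot 23 \cdot 11 = \left(-4\right) 23 \cdot 11 = \left(-92\right) 11 = -1012$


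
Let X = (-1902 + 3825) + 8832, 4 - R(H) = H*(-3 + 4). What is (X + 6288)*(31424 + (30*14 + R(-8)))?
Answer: 542921808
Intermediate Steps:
R(H) = 4 - H (R(H) = 4 - H*(-3 + 4) = 4 - H)
X = 10755 (X = 1923 + 8832 = 10755)
(X + 6288)*(31424 + (30*14 + R(-8))) = (10755 + 6288)*(31424 + (30*14 + (4 - 1*(-8)))) = 17043*(31424 + (420 + (4 + 8))) = 17043*(31424 + (420 + 12)) = 17043*(31424 + 432) = 17043*31856 = 542921808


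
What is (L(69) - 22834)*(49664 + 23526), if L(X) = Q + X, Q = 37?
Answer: -1663462320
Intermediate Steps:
L(X) = 37 + X
(L(69) - 22834)*(49664 + 23526) = ((37 + 69) - 22834)*(49664 + 23526) = (106 - 22834)*73190 = -22728*73190 = -1663462320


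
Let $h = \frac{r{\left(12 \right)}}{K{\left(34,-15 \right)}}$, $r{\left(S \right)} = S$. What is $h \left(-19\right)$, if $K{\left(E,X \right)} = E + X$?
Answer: $-12$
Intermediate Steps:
$h = \frac{12}{19}$ ($h = \frac{12}{34 - 15} = \frac{12}{19} \approx 0.63158$)
$h \left(-19\right) = \frac{12}{19} \left(-19\right) = -12$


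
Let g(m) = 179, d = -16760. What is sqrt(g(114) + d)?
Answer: I*sqrt(16581) ≈ 128.77*I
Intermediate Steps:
sqrt(g(114) + d) = sqrt(179 - 16760) = sqrt(-16581) = I*sqrt(16581)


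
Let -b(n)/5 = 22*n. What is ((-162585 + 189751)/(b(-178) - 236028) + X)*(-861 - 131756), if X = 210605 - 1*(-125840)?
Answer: -4828771972833849/108224 ≈ -4.4618e+10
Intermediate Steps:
X = 336445 (X = 210605 + 125840 = 336445)
b(n) = -110*n
((-162585 + 189751)/(b(-178) - 236028) + X)*(-861 - 131756) = ((-162585 + 189751)/(-110*(-178) - 236028) + 336445)*(-861 - 131756) = (27166/(19580 - 236028) + 336445)*(-132617) = (27166/(-216448) + 336445)*(-132617) = (27166*(-1/216448) + 336445)*(-132617) = (-13583/108224 + 336445)*(-132617) = (36411410097/108224)*(-132617) = -4828771972833849/108224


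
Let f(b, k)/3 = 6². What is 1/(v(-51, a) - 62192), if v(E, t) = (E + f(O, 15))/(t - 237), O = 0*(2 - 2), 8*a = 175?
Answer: -1721/107032888 ≈ -1.6079e-5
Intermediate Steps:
a = 175/8 (a = (⅛)*175 = 175/8 ≈ 21.875)
O = 0 (O = 0*0 = 0)
f(b, k) = 108 (f(b, k) = 3*6² = 3*36 = 108)
v(E, t) = (108 + E)/(-237 + t) (v(E, t) = (E + 108)/(t - 237) = (108 + E)/(-237 + t))
1/(v(-51, a) - 62192) = 1/((108 - 51)/(-237 + 175/8) - 62192) = 1/(57/(-1721/8) - 62192) = 1/(-8/1721*57 - 62192) = 1/(-456/1721 - 62192) = 1/(-107032888/1721) = -1721/107032888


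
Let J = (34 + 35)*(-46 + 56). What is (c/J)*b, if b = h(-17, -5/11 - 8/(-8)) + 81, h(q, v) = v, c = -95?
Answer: -247/22 ≈ -11.227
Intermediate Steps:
J = 690 (J = 69*10 = 690)
b = 897/11 (b = (-5/11 - 8/(-8)) + 81 = (-5*1/11 - 8*(-⅛)) + 81 = (-5/11 + 1) + 81 = 6/11 + 81 = 897/11 ≈ 81.545)
(c/J)*b = -95/690*(897/11) = -95*1/690*(897/11) = -19/138*897/11 = -247/22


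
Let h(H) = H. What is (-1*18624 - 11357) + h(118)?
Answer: -29863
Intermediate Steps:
(-1*18624 - 11357) + h(118) = (-1*18624 - 11357) + 118 = (-18624 - 11357) + 118 = -29981 + 118 = -29863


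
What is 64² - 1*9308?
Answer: -5212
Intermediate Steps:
64² - 1*9308 = 4096 - 9308 = -5212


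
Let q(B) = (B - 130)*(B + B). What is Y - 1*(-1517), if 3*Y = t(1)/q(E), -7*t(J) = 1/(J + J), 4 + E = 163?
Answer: 587570507/387324 ≈ 1517.0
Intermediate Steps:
E = 159 (E = -4 + 163 = 159)
q(B) = 2*B*(-130 + B) (q(B) = (-130 + B)*(2*B) = 2*B*(-130 + B))
t(J) = -1/(14*J) (t(J) = -1/(7*(J + J)) = -1/(2*J)/7 = -1/(14*J))
Y = -1/387324 (Y = ((-1/14/1)/((2*159*(-130 + 159))))/3 = ((-1/14*1)/((2*159*29)))/3 = (-1/14/9222)/3 = (-1/14*1/9222)/3 = (⅓)*(-1/129108) = -1/387324 ≈ -2.5818e-6)
Y - 1*(-1517) = -1/387324 - 1*(-1517) = -1/387324 + 1517 = 587570507/387324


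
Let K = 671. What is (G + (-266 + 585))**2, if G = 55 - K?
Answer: 88209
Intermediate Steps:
G = -616 (G = 55 - 1*671 = 55 - 671 = -616)
(G + (-266 + 585))**2 = (-616 + (-266 + 585))**2 = (-616 + 319)**2 = (-297)**2 = 88209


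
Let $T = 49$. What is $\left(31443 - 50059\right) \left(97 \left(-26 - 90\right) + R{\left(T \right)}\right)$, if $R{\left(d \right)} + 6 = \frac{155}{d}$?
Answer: $\frac{10266481992}{49} \approx 2.0952 \cdot 10^{8}$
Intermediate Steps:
$R{\left(d \right)} = -6 + \frac{155}{d}$
$\left(31443 - 50059\right) \left(97 \left(-26 - 90\right) + R{\left(T \right)}\right) = \left(31443 - 50059\right) \left(97 \left(-26 - 90\right) - \left(6 - \frac{155}{49}\right)\right) = - 18616 \left(97 \left(-116\right) + \left(-6 + 155 \cdot \frac{1}{49}\right)\right) = - 18616 \left(-11252 + \left(-6 + \frac{155}{49}\right)\right) = - 18616 \left(-11252 - \frac{139}{49}\right) = \left(-18616\right) \left(- \frac{551487}{49}\right) = \frac{10266481992}{49}$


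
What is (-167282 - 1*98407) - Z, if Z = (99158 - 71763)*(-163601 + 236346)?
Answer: -1993114964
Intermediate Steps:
Z = 1992849275 (Z = 27395*72745 = 1992849275)
(-167282 - 1*98407) - Z = (-167282 - 1*98407) - 1*1992849275 = (-167282 - 98407) - 1992849275 = -265689 - 1992849275 = -1993114964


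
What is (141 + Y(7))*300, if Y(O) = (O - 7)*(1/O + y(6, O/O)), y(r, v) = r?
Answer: 42300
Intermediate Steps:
Y(O) = (-7 + O)*(6 + 1/O) (Y(O) = (O - 7)*(1/O + 6) = (-7 + O)*(6 + 1/O))
(141 + Y(7))*300 = (141 + (-41 - 7/7 + 6*7))*300 = (141 + (-41 - 7*⅐ + 42))*300 = (141 + (-41 - 1 + 42))*300 = (141 + 0)*300 = 141*300 = 42300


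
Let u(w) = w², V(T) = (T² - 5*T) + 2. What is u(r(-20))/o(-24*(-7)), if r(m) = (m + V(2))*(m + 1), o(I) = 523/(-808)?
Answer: -168012288/523 ≈ -3.2125e+5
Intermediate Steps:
V(T) = 2 + T² - 5*T
o(I) = -523/808 (o(I) = 523*(-1/808) = -523/808)
r(m) = (1 + m)*(-4 + m) (r(m) = (m + (2 + 2² - 5*2))*(m + 1) = (m + (2 + 4 - 10))*(1 + m) = (m - 4)*(1 + m) = (-4 + m)*(1 + m) = (1 + m)*(-4 + m))
u(r(-20))/o(-24*(-7)) = (-4 + (-20)² - 3*(-20))²/(-523/808) = (-4 + 400 + 60)²*(-808/523) = 456²*(-808/523) = 207936*(-808/523) = -168012288/523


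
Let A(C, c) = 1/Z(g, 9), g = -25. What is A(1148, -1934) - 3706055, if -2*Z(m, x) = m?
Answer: -92651373/25 ≈ -3.7061e+6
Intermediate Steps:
Z(m, x) = -m/2
A(C, c) = 2/25 (A(C, c) = 1/(-½*(-25)) = 1/(25/2) = 2/25)
A(1148, -1934) - 3706055 = 2/25 - 3706055 = -92651373/25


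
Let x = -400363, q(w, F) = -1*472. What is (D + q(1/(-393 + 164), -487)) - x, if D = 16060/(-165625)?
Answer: 13246386163/33125 ≈ 3.9989e+5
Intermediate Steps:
q(w, F) = -472
D = -3212/33125 (D = 16060*(-1/165625) = -3212/33125 ≈ -0.096966)
(D + q(1/(-393 + 164), -487)) - x = (-3212/33125 - 472) - 1*(-400363) = -15638212/33125 + 400363 = 13246386163/33125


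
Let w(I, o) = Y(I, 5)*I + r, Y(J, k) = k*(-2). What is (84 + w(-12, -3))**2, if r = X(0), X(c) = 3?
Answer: 42849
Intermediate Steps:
Y(J, k) = -2*k
r = 3
w(I, o) = 3 - 10*I (w(I, o) = (-2*5)*I + 3 = -10*I + 3 = 3 - 10*I)
(84 + w(-12, -3))**2 = (84 + (3 - 10*(-12)))**2 = (84 + (3 + 120))**2 = (84 + 123)**2 = 207**2 = 42849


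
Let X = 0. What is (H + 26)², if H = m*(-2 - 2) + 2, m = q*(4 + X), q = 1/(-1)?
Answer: 1936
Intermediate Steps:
q = -1
m = -4 (m = -(4 + 0) = -1*4 = -4)
H = 18 (H = -4*(-2 - 2) + 2 = -4*(-4) + 2 = 16 + 2 = 18)
(H + 26)² = (18 + 26)² = 44² = 1936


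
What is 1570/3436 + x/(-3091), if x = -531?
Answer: 3338693/5310338 ≈ 0.62872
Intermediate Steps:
1570/3436 + x/(-3091) = 1570/3436 - 531/(-3091) = 1570*(1/3436) - 531*(-1/3091) = 785/1718 + 531/3091 = 3338693/5310338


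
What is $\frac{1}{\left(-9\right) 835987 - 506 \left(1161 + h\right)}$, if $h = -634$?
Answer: $- \frac{1}{7790545} \approx -1.2836 \cdot 10^{-7}$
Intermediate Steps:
$\frac{1}{\left(-9\right) 835987 - 506 \left(1161 + h\right)} = \frac{1}{\left(-9\right) 835987 - 506 \left(1161 - 634\right)} = \frac{1}{-7523883 - 266662} = \frac{1}{-7790545} = - \frac{1}{7790545}$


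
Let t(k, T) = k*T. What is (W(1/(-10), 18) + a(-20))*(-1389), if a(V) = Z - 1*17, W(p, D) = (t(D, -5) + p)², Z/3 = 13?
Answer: -1130647389/100 ≈ -1.1306e+7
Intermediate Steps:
Z = 39 (Z = 3*13 = 39)
t(k, T) = T*k
W(p, D) = (p - 5*D)² (W(p, D) = (-5*D + p)² = (p - 5*D)²)
a(V) = 22 (a(V) = 39 - 1*17 = 39 - 17 = 22)
(W(1/(-10), 18) + a(-20))*(-1389) = ((-1/(-10) + 5*18)² + 22)*(-1389) = ((-1*(-⅒) + 90)² + 22)*(-1389) = ((⅒ + 90)² + 22)*(-1389) = ((901/10)² + 22)*(-1389) = (811801/100 + 22)*(-1389) = (814001/100)*(-1389) = -1130647389/100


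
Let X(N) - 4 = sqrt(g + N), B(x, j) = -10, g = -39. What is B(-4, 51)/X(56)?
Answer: 40 - 10*sqrt(17) ≈ -1.2311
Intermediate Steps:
X(N) = 4 + sqrt(-39 + N)
B(-4, 51)/X(56) = -10/(4 + sqrt(-39 + 56)) = -10/(4 + sqrt(17))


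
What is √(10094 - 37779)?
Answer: 7*I*√565 ≈ 166.39*I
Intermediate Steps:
√(10094 - 37779) = √(-27685) = 7*I*√565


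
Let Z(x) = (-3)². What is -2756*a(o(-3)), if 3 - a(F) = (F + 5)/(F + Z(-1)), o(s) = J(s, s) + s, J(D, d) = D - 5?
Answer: 0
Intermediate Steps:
J(D, d) = -5 + D
o(s) = -5 + 2*s (o(s) = (-5 + s) + s = -5 + 2*s)
Z(x) = 9
a(F) = 3 - (5 + F)/(9 + F) (a(F) = 3 - (F + 5)/(F + 9) = 3 - (5 + F)/(9 + F))
-2756*a(o(-3)) = -5512*(11 + (-5 + 2*(-3)))/(9 + (-5 + 2*(-3))) = -5512*(11 + (-5 - 6))/(9 + (-5 - 6)) = -5512*(11 - 11)/(9 - 11) = -5512*0/(-2) = -5512*(-1)*0/2 = -2756*0 = 0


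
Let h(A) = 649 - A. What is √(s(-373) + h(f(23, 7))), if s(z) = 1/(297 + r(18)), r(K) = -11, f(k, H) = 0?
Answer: √53085890/286 ≈ 25.476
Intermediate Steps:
s(z) = 1/286 (s(z) = 1/(297 - 11) = 1/286)
√(s(-373) + h(f(23, 7))) = √(1/286 + (649 - 1*0)) = √(1/286 + (649 + 0)) = √(1/286 + 649) = √(185615/286) = √53085890/286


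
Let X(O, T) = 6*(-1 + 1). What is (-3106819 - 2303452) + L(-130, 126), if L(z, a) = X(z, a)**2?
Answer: -5410271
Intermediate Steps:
X(O, T) = 0 (X(O, T) = 6*0 = 0)
L(z, a) = 0 (L(z, a) = 0**2 = 0)
(-3106819 - 2303452) + L(-130, 126) = (-3106819 - 2303452) + 0 = -5410271 + 0 = -5410271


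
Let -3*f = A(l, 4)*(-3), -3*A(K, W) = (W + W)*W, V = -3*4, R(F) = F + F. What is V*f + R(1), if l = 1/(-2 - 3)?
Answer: 130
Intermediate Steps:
R(F) = 2*F
l = -⅕ (l = 1/(-5) = -⅕ ≈ -0.20000)
V = -12
A(K, W) = -2*W²/3 (A(K, W) = -(W + W)*W/3 = -2*W*W/3 = -2*W²/3)
f = -32/3 (f = -(-⅔*4²)*(-3)/3 = -(-⅔*16)*(-3)/3 = -(-32)*(-3)/9 = -⅓*32 = -32/3 ≈ -10.667)
V*f + R(1) = -12*(-32/3) + 2*1 = 128 + 2 = 130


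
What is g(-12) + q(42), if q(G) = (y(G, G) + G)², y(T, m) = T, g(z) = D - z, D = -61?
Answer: 7007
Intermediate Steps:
g(z) = -61 - z
q(G) = 4*G² (q(G) = (G + G)² = (2*G)² = 4*G²)
g(-12) + q(42) = (-61 - 1*(-12)) + 4*42² = (-61 + 12) + 4*1764 = -49 + 7056 = 7007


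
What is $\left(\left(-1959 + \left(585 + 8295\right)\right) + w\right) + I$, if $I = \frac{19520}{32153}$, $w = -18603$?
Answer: $- \frac{375591826}{32153} \approx -11681.0$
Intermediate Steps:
$I = \frac{19520}{32153}$ ($I = 19520 \cdot \frac{1}{32153} = \frac{19520}{32153} \approx 0.6071$)
$\left(\left(-1959 + \left(585 + 8295\right)\right) + w\right) + I = \left(\left(-1959 + \left(585 + 8295\right)\right) - 18603\right) + \frac{19520}{32153} = \left(\left(-1959 + 8880\right) - 18603\right) + \frac{19520}{32153} = \left(6921 - 18603\right) + \frac{19520}{32153} = -11682 + \frac{19520}{32153} = - \frac{375591826}{32153}$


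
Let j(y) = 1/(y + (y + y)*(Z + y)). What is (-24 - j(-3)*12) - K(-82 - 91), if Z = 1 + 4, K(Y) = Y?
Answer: 749/5 ≈ 149.80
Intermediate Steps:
Z = 5
j(y) = 1/(y + 2*y*(5 + y)) (j(y) = 1/(y + (y + y)*(5 + y)) = 1/(y + (2*y)*(5 + y)) = 1/(y + 2*y*(5 + y)))
(-24 - j(-3)*12) - K(-82 - 91) = (-24 - 1/((-3)*(11 + 2*(-3)))*12) - (-82 - 91) = (-24 - (-1)/(3*(11 - 6))*12) - 1*(-173) = (-24 - (-1)/(3*5)*12) + 173 = (-24 - 1*(-1/15)*12) + 173 = (-24 + (1/15)*12) + 173 = (-24 + ⅘) + 173 = -116/5 + 173 = 749/5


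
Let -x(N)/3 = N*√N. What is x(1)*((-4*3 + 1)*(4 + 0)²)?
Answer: 528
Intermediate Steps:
x(N) = -3*N^(3/2) (x(N) = -3*N*√N = -3*N^(3/2))
x(1)*((-4*3 + 1)*(4 + 0)²) = (-3*1^(3/2))*((-4*3 + 1)*(4 + 0)²) = (-3*1)*((-12 + 1)*4²) = -(-33)*16 = -3*(-176) = 528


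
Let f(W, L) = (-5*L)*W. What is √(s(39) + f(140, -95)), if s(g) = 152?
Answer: 2*√16663 ≈ 258.17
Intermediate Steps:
f(W, L) = -5*L*W
√(s(39) + f(140, -95)) = √(152 - 5*(-95)*140) = √(152 + 66500) = √66652 = 2*√16663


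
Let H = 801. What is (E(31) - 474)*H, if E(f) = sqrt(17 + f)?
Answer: -379674 + 3204*sqrt(3) ≈ -3.7412e+5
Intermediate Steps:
(E(31) - 474)*H = (sqrt(17 + 31) - 474)*801 = (sqrt(48) - 474)*801 = (4*sqrt(3) - 474)*801 = (-474 + 4*sqrt(3))*801 = -379674 + 3204*sqrt(3)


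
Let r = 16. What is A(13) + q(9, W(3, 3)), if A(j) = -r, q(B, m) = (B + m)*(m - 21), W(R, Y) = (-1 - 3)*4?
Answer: 243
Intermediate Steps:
W(R, Y) = -16 (W(R, Y) = -4*4 = -16)
q(B, m) = (-21 + m)*(B + m) (q(B, m) = (B + m)*(-21 + m) = (-21 + m)*(B + m))
A(j) = -16 (A(j) = -1*16 = -16)
A(13) + q(9, W(3, 3)) = -16 + ((-16)² - 21*9 - 21*(-16) + 9*(-16)) = -16 + (256 - 189 + 336 - 144) = -16 + 259 = 243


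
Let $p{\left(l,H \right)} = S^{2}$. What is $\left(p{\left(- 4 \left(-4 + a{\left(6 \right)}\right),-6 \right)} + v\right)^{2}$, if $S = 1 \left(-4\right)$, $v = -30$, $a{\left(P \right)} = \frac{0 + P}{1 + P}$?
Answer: $196$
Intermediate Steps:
$a{\left(P \right)} = \frac{P}{1 + P}$
$S = -4$
$p{\left(l,H \right)} = 16$ ($p{\left(l,H \right)} = \left(-4\right)^{2} = 16$)
$\left(p{\left(- 4 \left(-4 + a{\left(6 \right)}\right),-6 \right)} + v\right)^{2} = \left(16 - 30\right)^{2} = \left(-14\right)^{2} = 196$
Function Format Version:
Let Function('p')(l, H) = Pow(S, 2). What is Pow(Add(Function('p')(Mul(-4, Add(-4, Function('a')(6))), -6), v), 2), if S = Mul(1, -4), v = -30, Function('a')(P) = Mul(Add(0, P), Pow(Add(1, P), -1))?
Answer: 196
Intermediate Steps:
Function('a')(P) = Mul(P, Pow(Add(1, P), -1))
S = -4
Function('p')(l, H) = 16 (Function('p')(l, H) = Pow(-4, 2) = 16)
Pow(Add(Function('p')(Mul(-4, Add(-4, Function('a')(6))), -6), v), 2) = Pow(Add(16, -30), 2) = Pow(-14, 2) = 196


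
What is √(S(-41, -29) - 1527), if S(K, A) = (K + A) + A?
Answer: I*√1626 ≈ 40.324*I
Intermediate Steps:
S(K, A) = K + 2*A (S(K, A) = (A + K) + A = K + 2*A)
√(S(-41, -29) - 1527) = √((-41 + 2*(-29)) - 1527) = √((-41 - 58) - 1527) = √(-99 - 1527) = √(-1626) = I*√1626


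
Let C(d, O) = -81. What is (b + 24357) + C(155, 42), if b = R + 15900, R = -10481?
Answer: 29695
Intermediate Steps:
b = 5419 (b = -10481 + 15900 = 5419)
(b + 24357) + C(155, 42) = (5419 + 24357) - 81 = 29776 - 81 = 29695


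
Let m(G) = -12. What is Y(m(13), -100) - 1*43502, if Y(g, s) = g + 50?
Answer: -43464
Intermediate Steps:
Y(g, s) = 50 + g
Y(m(13), -100) - 1*43502 = (50 - 12) - 1*43502 = 38 - 43502 = -43464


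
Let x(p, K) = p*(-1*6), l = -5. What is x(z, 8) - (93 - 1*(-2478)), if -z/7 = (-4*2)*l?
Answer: -891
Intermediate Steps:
z = -280 (z = -7*(-4*2)*(-5) = -(-56)*(-5) = -7*40 = -280)
x(p, K) = -6*p (x(p, K) = p*(-6) = -6*p)
x(z, 8) - (93 - 1*(-2478)) = -6*(-280) - (93 - 1*(-2478)) = 1680 - (93 + 2478) = 1680 - 1*2571 = 1680 - 2571 = -891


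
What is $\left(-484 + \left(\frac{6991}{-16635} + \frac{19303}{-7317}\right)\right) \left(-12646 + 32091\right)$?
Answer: $- \frac{76851712982716}{8114553} \approx -9.4708 \cdot 10^{6}$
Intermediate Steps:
$\left(-484 + \left(\frac{6991}{-16635} + \frac{19303}{-7317}\right)\right) \left(-12646 + 32091\right) = \left(-484 + \left(6991 \left(- \frac{1}{16635}\right) + 19303 \left(- \frac{1}{7317}\right)\right)\right) 19445 = \left(-484 - \frac{124086184}{40572765}\right) 19445 = \left(- \frac{19761304444}{40572765}\right) 19445 = - \frac{76851712982716}{8114553}$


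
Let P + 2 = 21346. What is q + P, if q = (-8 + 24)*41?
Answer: 22000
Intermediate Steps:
P = 21344 (P = -2 + 21346 = 21344)
q = 656 (q = 16*41 = 656)
q + P = 656 + 21344 = 22000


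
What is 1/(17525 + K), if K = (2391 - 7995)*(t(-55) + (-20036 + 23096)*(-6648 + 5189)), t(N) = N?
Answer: 1/25019607905 ≈ 3.9969e-11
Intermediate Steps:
K = 25019590380 (K = (2391 - 7995)*(-55 + (-20036 + 23096)*(-6648 + 5189)) = -5604*(-55 + 3060*(-1459)) = -5604*(-55 - 4464540) = -5604*(-4464595) = 25019590380)
1/(17525 + K) = 1/(17525 + 25019590380) = 1/25019607905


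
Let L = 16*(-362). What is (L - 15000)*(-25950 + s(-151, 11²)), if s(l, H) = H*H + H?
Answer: 232620896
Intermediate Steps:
s(l, H) = H + H² (s(l, H) = H² + H = H + H²)
L = -5792
(L - 15000)*(-25950 + s(-151, 11²)) = (-5792 - 15000)*(-25950 + 11²*(1 + 11²)) = -20792*(-25950 + 121*(1 + 121)) = -20792*(-25950 + 121*122) = -20792*(-25950 + 14762) = -20792*(-11188) = 232620896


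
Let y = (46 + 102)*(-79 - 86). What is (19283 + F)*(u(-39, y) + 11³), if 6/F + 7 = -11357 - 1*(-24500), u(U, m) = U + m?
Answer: -366147309577/821 ≈ -4.4598e+8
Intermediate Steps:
y = -24420 (y = 148*(-165) = -24420)
F = 3/6568 (F = 6/(-7 + (-11357 - 1*(-24500))) = 6/(-7 + (-11357 + 24500)) = 6/(-7 + 13143) = 6/13136 = 6*(1/13136) = 3/6568 ≈ 0.00045676)
(19283 + F)*(u(-39, y) + 11³) = (19283 + 3/6568)*((-39 - 24420) + 11³) = 126650747*(-24459 + 1331)/6568 = (126650747/6568)*(-23128) = -366147309577/821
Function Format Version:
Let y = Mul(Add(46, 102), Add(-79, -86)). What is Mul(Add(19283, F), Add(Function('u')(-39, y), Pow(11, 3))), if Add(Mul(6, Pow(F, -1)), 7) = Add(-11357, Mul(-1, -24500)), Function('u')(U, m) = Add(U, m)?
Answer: Rational(-366147309577, 821) ≈ -4.4598e+8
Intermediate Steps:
y = -24420 (y = Mul(148, -165) = -24420)
F = Rational(3, 6568) (F = Mul(6, Pow(Add(-7, Add(-11357, Mul(-1, -24500))), -1)) = Mul(6, Pow(Add(-7, Add(-11357, 24500)), -1)) = Mul(6, Pow(Add(-7, 13143), -1)) = Mul(6, Pow(13136, -1)) = Mul(6, Rational(1, 13136)) = Rational(3, 6568) ≈ 0.00045676)
Mul(Add(19283, F), Add(Function('u')(-39, y), Pow(11, 3))) = Mul(Add(19283, Rational(3, 6568)), Add(Add(-39, -24420), Pow(11, 3))) = Mul(Rational(126650747, 6568), Add(-24459, 1331)) = Mul(Rational(126650747, 6568), -23128) = Rational(-366147309577, 821)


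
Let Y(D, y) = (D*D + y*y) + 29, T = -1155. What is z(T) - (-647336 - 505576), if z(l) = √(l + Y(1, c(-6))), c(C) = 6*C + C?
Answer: 1152912 + 3*√71 ≈ 1.1529e+6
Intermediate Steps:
c(C) = 7*C
Y(D, y) = 29 + D² + y² (Y(D, y) = (D² + y²) + 29 = 29 + D² + y²)
z(l) = √(1794 + l) (z(l) = √(l + (29 + 1² + (7*(-6))²)) = √(l + (29 + 1 + (-42)²)) = √(l + (29 + 1 + 1764)) = √(l + 1794) = √(1794 + l))
z(T) - (-647336 - 505576) = √(1794 - 1155) - (-647336 - 505576) = √639 - 1*(-1152912) = 3*√71 + 1152912 = 1152912 + 3*√71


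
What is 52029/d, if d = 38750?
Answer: 52029/38750 ≈ 1.3427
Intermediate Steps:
52029/d = 52029/38750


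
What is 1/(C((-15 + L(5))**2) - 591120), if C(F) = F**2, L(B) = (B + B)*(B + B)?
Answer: 1/51609505 ≈ 1.9376e-8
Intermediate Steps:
L(B) = 4*B**2 (L(B) = (2*B)*(2*B) = 4*B**2)
1/(C((-15 + L(5))**2) - 591120) = 1/(((-15 + 4*5**2)**2)**2 - 591120) = 1/(((-15 + 4*25)**2)**2 - 591120) = 1/(((-15 + 100)**2)**2 - 591120) = 1/((85**2)**2 - 591120) = 1/(7225**2 - 591120) = 1/(52200625 - 591120) = 1/51609505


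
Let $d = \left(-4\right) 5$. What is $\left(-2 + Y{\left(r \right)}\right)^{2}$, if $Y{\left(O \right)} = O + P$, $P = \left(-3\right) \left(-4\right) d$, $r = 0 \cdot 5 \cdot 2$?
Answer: $58564$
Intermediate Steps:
$r = 0$ ($r = 0 \cdot 2 = 0$)
$d = -20$
$P = -240$ ($P = \left(-3\right) \left(-4\right) \left(-20\right) = 12 \left(-20\right) = -240$)
$Y{\left(O \right)} = -240 + O$ ($Y{\left(O \right)} = O - 240 = -240 + O$)
$\left(-2 + Y{\left(r \right)}\right)^{2} = \left(-2 + \left(-240 + 0\right)\right)^{2} = \left(-2 - 240\right)^{2} = \left(-242\right)^{2} = 58564$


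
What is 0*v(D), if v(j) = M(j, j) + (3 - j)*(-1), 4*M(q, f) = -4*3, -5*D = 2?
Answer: 0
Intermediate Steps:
D = -⅖ (D = -⅕*2 = -⅖ ≈ -0.40000)
M(q, f) = -3 (M(q, f) = (-4*3)/4 = (¼)*(-12) = -3)
v(j) = -6 + j (v(j) = -3 + (3 - j)*(-1) = -3 + (-3 + j) = -6 + j)
0*v(D) = 0*(-6 - ⅖) = 0*(-32/5) = 0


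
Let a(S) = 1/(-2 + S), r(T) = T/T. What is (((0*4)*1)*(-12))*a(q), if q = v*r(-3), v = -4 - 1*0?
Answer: 0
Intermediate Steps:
r(T) = 1
v = -4 (v = -4 + 0 = -4)
q = -4 (q = -4*1 = -4)
(((0*4)*1)*(-12))*a(q) = (((0*4)*1)*(-12))/(-2 - 4) = ((0*1)*(-12))/(-6) = (0*(-12))*(-⅙) = 0*(-⅙) = 0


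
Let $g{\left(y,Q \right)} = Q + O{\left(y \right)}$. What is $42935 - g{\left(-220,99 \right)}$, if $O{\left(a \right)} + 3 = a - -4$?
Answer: $43055$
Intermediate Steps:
$O{\left(a \right)} = 1 + a$ ($O{\left(a \right)} = -3 + \left(a - -4\right) = -3 + \left(a + 4\right) = -3 + \left(4 + a\right) = 1 + a$)
$g{\left(y,Q \right)} = 1 + Q + y$ ($g{\left(y,Q \right)} = Q + \left(1 + y\right) = 1 + Q + y$)
$42935 - g{\left(-220,99 \right)} = 42935 - \left(1 + 99 - 220\right) = 42935 - -120 = 42935 + 120 = 43055$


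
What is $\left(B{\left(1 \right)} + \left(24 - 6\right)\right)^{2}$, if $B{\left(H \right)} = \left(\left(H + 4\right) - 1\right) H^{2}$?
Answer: $484$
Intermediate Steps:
$B{\left(H \right)} = H^{2} \left(3 + H\right)$ ($B{\left(H \right)} = \left(\left(4 + H\right) - 1\right) H^{2} = \left(3 + H\right) H^{2} = H^{2} \left(3 + H\right)$)
$\left(B{\left(1 \right)} + \left(24 - 6\right)\right)^{2} = \left(1^{2} \left(3 + 1\right) + \left(24 - 6\right)\right)^{2} = \left(1 \cdot 4 + 18\right)^{2} = \left(4 + 18\right)^{2} = 22^{2} = 484$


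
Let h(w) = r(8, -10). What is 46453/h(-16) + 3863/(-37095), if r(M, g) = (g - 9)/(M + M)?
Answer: -27570857957/704805 ≈ -39118.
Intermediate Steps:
r(M, g) = (-9 + g)/(2*M) (r(M, g) = (-9 + g)/((2*M)) = (-9 + g)*(1/(2*M)) = (-9 + g)/(2*M))
h(w) = -19/16 (h(w) = (½)*(-9 - 10)/8 = (½)*(⅛)*(-19) = -19/16)
46453/h(-16) + 3863/(-37095) = 46453/(-19/16) + 3863/(-37095) = 46453*(-16/19) + 3863*(-1/37095) = -743248/19 - 3863/37095 = -27570857957/704805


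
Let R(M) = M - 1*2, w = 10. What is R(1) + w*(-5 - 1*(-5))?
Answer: -1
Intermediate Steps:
R(M) = -2 + M (R(M) = M - 2 = -2 + M)
R(1) + w*(-5 - 1*(-5)) = (-2 + 1) + 10*(-5 - 1*(-5)) = -1 + 10*(-5 + 5) = -1 + 10*0 = -1 + 0 = -1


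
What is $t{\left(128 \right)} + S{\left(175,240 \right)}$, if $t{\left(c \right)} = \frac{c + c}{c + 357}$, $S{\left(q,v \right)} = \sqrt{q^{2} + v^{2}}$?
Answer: $\frac{256}{485} + 5 \sqrt{3529} \approx 297.55$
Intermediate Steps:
$t{\left(c \right)} = \frac{2 c}{357 + c}$
$t{\left(128 \right)} + S{\left(175,240 \right)} = 2 \cdot 128 \frac{1}{357 + 128} + \sqrt{175^{2} + 240^{2}} = 2 \cdot 128 \cdot \frac{1}{485} + \sqrt{30625 + 57600} = 2 \cdot 128 \cdot \frac{1}{485} + \sqrt{88225} = \frac{256}{485} + 5 \sqrt{3529}$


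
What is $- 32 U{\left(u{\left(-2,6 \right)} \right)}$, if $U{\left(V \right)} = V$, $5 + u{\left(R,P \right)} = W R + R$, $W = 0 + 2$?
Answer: $352$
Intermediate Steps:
$W = 2$
$u{\left(R,P \right)} = -5 + 3 R$ ($u{\left(R,P \right)} = -5 + \left(2 R + R\right) = -5 + 3 R$)
$- 32 U{\left(u{\left(-2,6 \right)} \right)} = - 32 \left(-5 + 3 \left(-2\right)\right) = - 32 \left(-5 - 6\right) = \left(-32\right) \left(-11\right) = 352$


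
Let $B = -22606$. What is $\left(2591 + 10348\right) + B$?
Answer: $-9667$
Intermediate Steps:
$\left(2591 + 10348\right) + B = \left(2591 + 10348\right) - 22606 = 12939 - 22606 = -9667$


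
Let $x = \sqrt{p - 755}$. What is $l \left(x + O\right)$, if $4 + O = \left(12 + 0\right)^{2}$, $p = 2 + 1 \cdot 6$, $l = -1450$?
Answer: $-203000 - 4350 i \sqrt{83} \approx -2.03 \cdot 10^{5} - 39630.0 i$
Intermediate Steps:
$p = 8$ ($p = 2 + 6 = 8$)
$O = 140$ ($O = -4 + \left(12 + 0\right)^{2} = -4 + 12^{2} = -4 + 144 = 140$)
$x = 3 i \sqrt{83}$ ($x = \sqrt{8 - 755} = \sqrt{-747} = 3 i \sqrt{83} \approx 27.331 i$)
$l \left(x + O\right) = - 1450 \left(3 i \sqrt{83} + 140\right) = - 1450 \left(140 + 3 i \sqrt{83}\right) = -203000 - 4350 i \sqrt{83}$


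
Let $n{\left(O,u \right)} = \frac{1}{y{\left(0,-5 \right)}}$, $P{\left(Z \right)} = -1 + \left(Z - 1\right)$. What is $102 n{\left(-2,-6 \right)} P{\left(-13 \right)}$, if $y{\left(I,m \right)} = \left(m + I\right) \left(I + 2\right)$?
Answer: $153$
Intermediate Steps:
$P{\left(Z \right)} = -2 + Z$ ($P{\left(Z \right)} = -1 + \left(Z - 1\right) = -1 + \left(-1 + Z\right) = -2 + Z$)
$y{\left(I,m \right)} = \left(2 + I\right) \left(I + m\right)$ ($y{\left(I,m \right)} = \left(I + m\right) \left(2 + I\right) = \left(2 + I\right) \left(I + m\right)$)
$n{\left(O,u \right)} = - \frac{1}{10}$ ($n{\left(O,u \right)} = \frac{1}{0^{2} + 2 \cdot 0 + 2 \left(-5\right) + 0 \left(-5\right)} = \frac{1}{0 + 0 - 10 + 0} = \frac{1}{-10} = - \frac{1}{10}$)
$102 n{\left(-2,-6 \right)} P{\left(-13 \right)} = 102 \left(- \frac{1}{10}\right) \left(-2 - 13\right) = \left(- \frac{51}{5}\right) \left(-15\right) = 153$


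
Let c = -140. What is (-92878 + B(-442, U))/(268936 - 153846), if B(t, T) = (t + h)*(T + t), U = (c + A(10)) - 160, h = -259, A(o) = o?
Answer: 210127/57545 ≈ 3.6515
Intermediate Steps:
U = -290 (U = (-140 + 10) - 160 = -130 - 160 = -290)
B(t, T) = (-259 + t)*(T + t) (B(t, T) = (t - 259)*(T + t) = (-259 + t)*(T + t))
(-92878 + B(-442, U))/(268936 - 153846) = (-92878 + ((-442)² - 259*(-290) - 259*(-442) - 290*(-442)))/(268936 - 153846) = (-92878 + (195364 + 75110 + 114478 + 128180))/115090 = (-92878 + 513132)*(1/115090) = 420254*(1/115090) = 210127/57545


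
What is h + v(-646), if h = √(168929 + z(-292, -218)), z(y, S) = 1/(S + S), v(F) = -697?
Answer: -697 + √8028181687/218 ≈ -285.99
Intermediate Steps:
z(y, S) = 1/(2*S)
h = √8028181687/218 (h = √(168929 + (½)/(-218)) = √(168929 + (½)*(-1/218)) = √(168929 - 1/436) = √(73653043/436) = √8028181687/218 ≈ 411.01)
h + v(-646) = √8028181687/218 - 697 = -697 + √8028181687/218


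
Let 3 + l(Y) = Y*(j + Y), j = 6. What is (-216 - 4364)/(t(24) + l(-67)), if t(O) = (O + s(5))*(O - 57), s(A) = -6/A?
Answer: -11450/8329 ≈ -1.3747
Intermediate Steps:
t(O) = (-57 + O)*(-6/5 + O) (t(O) = (O - 6/5)*(O - 57) = (O - 6*1/5)*(-57 + O) = (O - 6/5)*(-57 + O) = (-6/5 + O)*(-57 + O) = (-57 + O)*(-6/5 + O))
l(Y) = -3 + Y*(6 + Y)
(-216 - 4364)/(t(24) + l(-67)) = (-216 - 4364)/((342/5 + 24**2 - 291/5*24) + (-3 + (-67)**2 + 6*(-67))) = -4580/((342/5 + 576 - 6984/5) + (-3 + 4489 - 402)) = -4580/(-3762/5 + 4084) = -4580/16658/5 = -4580*5/16658 = -11450/8329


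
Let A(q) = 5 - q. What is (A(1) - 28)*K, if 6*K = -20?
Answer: 80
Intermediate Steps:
K = -10/3 (K = (⅙)*(-20) = -10/3 ≈ -3.3333)
(A(1) - 28)*K = ((5 - 1*1) - 28)*(-10/3) = ((5 - 1) - 28)*(-10/3) = (4 - 28)*(-10/3) = -24*(-10/3) = 80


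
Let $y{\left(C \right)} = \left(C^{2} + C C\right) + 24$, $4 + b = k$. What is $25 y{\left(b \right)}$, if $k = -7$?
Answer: $6650$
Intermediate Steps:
$b = -11$ ($b = -4 - 7 = -11$)
$y{\left(C \right)} = 24 + 2 C^{2}$ ($y{\left(C \right)} = \left(C^{2} + C^{2}\right) + 24 = 2 C^{2} + 24 = 24 + 2 C^{2}$)
$25 y{\left(b \right)} = 25 \left(24 + 2 \left(-11\right)^{2}\right) = 25 \left(24 + 2 \cdot 121\right) = 25 \left(24 + 242\right) = 25 \cdot 266 = 6650$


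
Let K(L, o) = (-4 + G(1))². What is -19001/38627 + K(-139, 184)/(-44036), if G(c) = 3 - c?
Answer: -209220636/425244643 ≈ -0.49200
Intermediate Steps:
K(L, o) = 4 (K(L, o) = (-4 + (3 - 1*1))² = (-4 + (3 - 1))² = (-4 + 2)² = (-2)² = 4)
-19001/38627 + K(-139, 184)/(-44036) = -19001/38627 + 4/(-44036) = -19001*1/38627 + 4*(-1/44036) = -19001/38627 - 1/11009 = -209220636/425244643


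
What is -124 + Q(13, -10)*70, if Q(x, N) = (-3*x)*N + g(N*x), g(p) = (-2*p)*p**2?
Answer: 307607176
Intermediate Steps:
g(p) = -2*p**3
Q(x, N) = -3*N*x - 2*N**3*x**3 (Q(x, N) = (-3*x)*N - 2*N**3*x**3 = -3*N*x - 2*N**3*x**3)
-124 + Q(13, -10)*70 = -124 - 10*13*(-3 - 2*(-10)**2*13**2)*70 = -124 - 10*13*(-3 - 2*100*169)*70 = -124 - 10*13*(-3 - 33800)*70 = -124 - 10*13*(-33803)*70 = -124 + 4394390*70 = -124 + 307607300 = 307607176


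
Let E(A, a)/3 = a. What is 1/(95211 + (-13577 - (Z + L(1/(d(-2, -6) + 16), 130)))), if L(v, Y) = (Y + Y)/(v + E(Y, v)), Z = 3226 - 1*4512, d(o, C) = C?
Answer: 1/82270 ≈ 1.2155e-5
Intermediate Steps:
E(A, a) = 3*a
Z = -1286 (Z = 3226 - 4512 = -1286)
L(v, Y) = Y/(2*v) (L(v, Y) = (Y + Y)/(v + 3*v) = (2*Y)/((4*v)) = (2*Y)*(1/(4*v)) = Y/(2*v))
1/(95211 + (-13577 - (Z + L(1/(d(-2, -6) + 16), 130)))) = 1/(95211 + (-13577 - (-1286 + (½)*130/1/(-6 + 16)))) = 1/(95211 + (-13577 - (-1286 + (½)*130/1/10))) = 1/(95211 + (-13577 - (-1286 + (½)*130/(⅒)))) = 1/(95211 + (-13577 - (-1286 + (½)*130*10))) = 1/(95211 + (-13577 - (-1286 + 650))) = 1/(95211 + (-13577 - 1*(-636))) = 1/(95211 + (-13577 + 636)) = 1/(95211 - 12941) = 1/82270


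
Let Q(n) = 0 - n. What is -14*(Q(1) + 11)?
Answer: -140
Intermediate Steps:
Q(n) = -n
-14*(Q(1) + 11) = -14*(-1*1 + 11) = -14*(-1 + 11) = -14*10 = -140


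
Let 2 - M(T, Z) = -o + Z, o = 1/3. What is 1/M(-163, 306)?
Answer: -3/911 ≈ -0.0032931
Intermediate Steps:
o = 1/3 ≈ 0.33333
M(T, Z) = 7/3 - Z (M(T, Z) = 2 - (-1*1/3 + Z) = 2 - (-1/3 + Z) = 2 + (1/3 - Z) = 7/3 - Z)
1/M(-163, 306) = 1/(7/3 - 1*306) = 1/(7/3 - 306) = 1/(-911/3) = -3/911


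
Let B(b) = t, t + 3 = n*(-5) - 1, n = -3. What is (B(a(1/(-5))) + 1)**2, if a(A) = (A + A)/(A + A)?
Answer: 144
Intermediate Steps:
a(A) = 1 (a(A) = (2*A)/((2*A)) = (2*A)*(1/(2*A)) = 1)
t = 11 (t = -3 + (-3*(-5) - 1) = -3 + (15 - 1) = -3 + 14 = 11)
B(b) = 11
(B(a(1/(-5))) + 1)**2 = (11 + 1)**2 = 12**2 = 144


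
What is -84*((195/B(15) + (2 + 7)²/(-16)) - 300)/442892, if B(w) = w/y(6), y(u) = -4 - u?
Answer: 146181/1771568 ≈ 0.082515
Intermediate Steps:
B(w) = -w/10 (B(w) = w/(-4 - 1*6) = w/(-4 - 6) = w/(-10) = w*(-⅒) = -w/10)
-84*((195/B(15) + (2 + 7)²/(-16)) - 300)/442892 = -84*((195/((-⅒*15)) + (2 + 7)²/(-16)) - 300)/442892 = -84*((195/(-3/2) + 9²*(-1/16)) - 300)*(1/442892) = -84*((195*(-⅔) + 81*(-1/16)) - 300)*(1/442892) = -84*((-130 - 81/16) - 300)*(1/442892) = -84*(-2161/16 - 300)*(1/442892) = -84*(-6961/16)*(1/442892) = (146181/4)*(1/442892) = 146181/1771568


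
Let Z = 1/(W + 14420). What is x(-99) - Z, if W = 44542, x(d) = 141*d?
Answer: -823050559/58962 ≈ -13959.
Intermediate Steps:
Z = 1/58962 (Z = 1/(44542 + 14420) = 1/58962 ≈ 1.6960e-5)
x(-99) - Z = 141*(-99) - 1*1/58962 = -13959 - 1/58962 = -823050559/58962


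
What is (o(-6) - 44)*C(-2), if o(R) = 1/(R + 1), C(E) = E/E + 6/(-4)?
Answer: 221/10 ≈ 22.100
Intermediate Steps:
C(E) = -½ (C(E) = 1 + 6*(-¼) = 1 - 3/2 = -½)
o(R) = 1/(1 + R)
(o(-6) - 44)*C(-2) = (1/(1 - 6) - 44)*(-½) = (1/(-5) - 44)*(-½) = (-⅕ - 44)*(-½) = -221/5*(-½) = 221/10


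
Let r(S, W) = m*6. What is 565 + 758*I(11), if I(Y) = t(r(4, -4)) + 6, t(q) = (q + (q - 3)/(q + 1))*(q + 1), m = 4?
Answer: 475831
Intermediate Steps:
r(S, W) = 24 (r(S, W) = 4*6 = 24)
t(q) = (1 + q)*(q + (-3 + q)/(1 + q)) (t(q) = (q + (-3 + q)/(1 + q))*(1 + q) = (1 + q)*(q + (-3 + q)/(1 + q)))
I(Y) = 627 (I(Y) = (-3 + 24² + 2*24) + 6 = (-3 + 576 + 48) + 6 = 621 + 6 = 627)
565 + 758*I(11) = 565 + 758*627 = 565 + 475266 = 475831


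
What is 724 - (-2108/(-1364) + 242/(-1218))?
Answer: 4841054/6699 ≈ 722.65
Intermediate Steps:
724 - (-2108/(-1364) + 242/(-1218)) = 724 - (-2108*(-1/1364) + 242*(-1/1218)) = 724 - (17/11 - 121/609) = 724 - 1*9022/6699 = 724 - 9022/6699 = 4841054/6699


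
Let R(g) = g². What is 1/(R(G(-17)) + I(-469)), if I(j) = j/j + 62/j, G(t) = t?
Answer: 469/135948 ≈ 0.0034498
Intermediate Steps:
I(j) = 1 + 62/j
1/(R(G(-17)) + I(-469)) = 1/((-17)² + (62 - 469)/(-469)) = 1/(289 - 1/469*(-407)) = 1/(289 + 407/469) = 1/(135948/469) = 469/135948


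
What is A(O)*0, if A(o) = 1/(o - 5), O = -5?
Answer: 0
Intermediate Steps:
A(o) = 1/(-5 + o)
A(O)*0 = 0/(-5 - 5) = 0/(-10) = -1/10*0 = 0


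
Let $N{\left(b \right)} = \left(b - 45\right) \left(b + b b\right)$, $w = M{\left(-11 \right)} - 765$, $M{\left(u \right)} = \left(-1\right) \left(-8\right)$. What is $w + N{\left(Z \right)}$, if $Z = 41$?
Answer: $-7645$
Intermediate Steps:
$M{\left(u \right)} = 8$
$w = -757$ ($w = 8 - 765 = -757$)
$N{\left(b \right)} = \left(-45 + b\right) \left(b + b^{2}\right)$
$w + N{\left(Z \right)} = -757 + 41 \left(-45 + 41^{2} - 1804\right) = -757 + 41 \left(-45 + 1681 - 1804\right) = -757 + 41 \left(-168\right) = -757 - 6888 = -7645$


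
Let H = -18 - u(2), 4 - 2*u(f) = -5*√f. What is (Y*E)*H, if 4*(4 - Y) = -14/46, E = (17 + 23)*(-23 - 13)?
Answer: 2700000/23 + 337500*√2/23 ≈ 1.3814e+5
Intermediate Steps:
u(f) = 2 + 5*√f/2 (u(f) = 2 - (-5)*√f/2 = 2 + 5*√f/2)
E = -1440 (E = 40*(-36) = -1440)
H = -20 - 5*√2/2 (H = -18 - (2 + 5*√2/2) = -18 + (-2 - 5*√2/2) = -20 - 5*√2/2 ≈ -23.536)
Y = 375/92 (Y = 4 - (-7)/(2*46) = 4 - ¼*(-7/23) = 4 + 7/92 = 375/92 ≈ 4.0761)
(Y*E)*H = ((375/92)*(-1440))*(-20 - 5*√2/2) = -135000*(-20 - 5*√2/2)/23 = 2700000/23 + 337500*√2/23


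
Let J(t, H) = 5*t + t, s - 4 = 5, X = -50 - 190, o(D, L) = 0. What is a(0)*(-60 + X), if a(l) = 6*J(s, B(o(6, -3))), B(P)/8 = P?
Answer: -97200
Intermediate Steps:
X = -240
B(P) = 8*P
s = 9 (s = 4 + 5 = 9)
J(t, H) = 6*t
a(l) = 324 (a(l) = 6*(6*9) = 6*54 = 324)
a(0)*(-60 + X) = 324*(-60 - 240) = 324*(-300) = -97200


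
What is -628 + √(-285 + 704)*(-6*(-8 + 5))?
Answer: -628 + 18*√419 ≈ -259.55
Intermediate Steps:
-628 + √(-285 + 704)*(-6*(-8 + 5)) = -628 + √419*(-6*(-3)) = -628 + √419*18 = -628 + 18*√419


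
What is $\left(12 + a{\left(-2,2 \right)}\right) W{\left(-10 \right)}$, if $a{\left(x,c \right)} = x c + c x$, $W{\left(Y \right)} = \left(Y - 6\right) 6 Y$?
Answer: $3840$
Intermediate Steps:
$W{\left(Y \right)} = Y \left(-36 + 6 Y\right)$ ($W{\left(Y \right)} = \left(Y - 6\right) 6 Y = \left(-6 + Y\right) 6 Y = \left(-36 + 6 Y\right) Y = Y \left(-36 + 6 Y\right)$)
$a{\left(x,c \right)} = 2 c x$ ($a{\left(x,c \right)} = c x + c x = 2 c x$)
$\left(12 + a{\left(-2,2 \right)}\right) W{\left(-10 \right)} = \left(12 + 2 \cdot 2 \left(-2\right)\right) 6 \left(-10\right) \left(-6 - 10\right) = \left(12 - 8\right) 6 \left(-10\right) \left(-16\right) = 4 \cdot 960 = 3840$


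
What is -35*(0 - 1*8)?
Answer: 280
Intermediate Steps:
-35*(0 - 1*8) = -35*(0 - 8) = -35*(-8) = 280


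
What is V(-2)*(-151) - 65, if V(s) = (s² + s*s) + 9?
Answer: -2632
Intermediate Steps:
V(s) = 9 + 2*s² (V(s) = (s² + s²) + 9 = 2*s² + 9 = 9 + 2*s²)
V(-2)*(-151) - 65 = (9 + 2*(-2)²)*(-151) - 65 = (9 + 2*4)*(-151) - 65 = (9 + 8)*(-151) - 65 = 17*(-151) - 65 = -2567 - 65 = -2632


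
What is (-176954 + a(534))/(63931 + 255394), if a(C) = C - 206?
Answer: -176626/319325 ≈ -0.55312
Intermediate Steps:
a(C) = -206 + C
(-176954 + a(534))/(63931 + 255394) = (-176954 + (-206 + 534))/(63931 + 255394) = (-176954 + 328)/319325 = -176626*1/319325 = -176626/319325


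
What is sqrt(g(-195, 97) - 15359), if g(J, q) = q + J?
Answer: I*sqrt(15457) ≈ 124.33*I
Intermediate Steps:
g(J, q) = J + q
sqrt(g(-195, 97) - 15359) = sqrt((-195 + 97) - 15359) = sqrt(-98 - 15359) = sqrt(-15457) = I*sqrt(15457)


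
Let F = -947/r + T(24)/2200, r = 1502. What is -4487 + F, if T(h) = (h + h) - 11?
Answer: -7414435313/1652200 ≈ -4487.6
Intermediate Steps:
T(h) = -11 + 2*h (T(h) = 2*h - 11 = -11 + 2*h)
F = -1013913/1652200 (F = -947/1502 + (-11 + 2*24)/2200 = -947*1/1502 + (-11 + 48)*(1/2200) = -947/1502 + 37*(1/2200) = -947/1502 + 37/2200 = -1013913/1652200 ≈ -0.61367)
-4487 + F = -4487 - 1013913/1652200 = -7414435313/1652200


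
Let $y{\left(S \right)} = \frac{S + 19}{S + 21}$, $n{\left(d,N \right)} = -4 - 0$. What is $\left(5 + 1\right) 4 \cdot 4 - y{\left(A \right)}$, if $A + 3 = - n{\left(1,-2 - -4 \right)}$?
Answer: $\frac{1046}{11} \approx 95.091$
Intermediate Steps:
$n{\left(d,N \right)} = -4$ ($n{\left(d,N \right)} = -4 + 0 = -4$)
$A = 1$ ($A = -3 - -4 = -3 + 4 = 1$)
$y{\left(S \right)} = \frac{19 + S}{21 + S}$
$\left(5 + 1\right) 4 \cdot 4 - y{\left(A \right)} = \left(5 + 1\right) 4 \cdot 4 - \frac{19 + 1}{21 + 1} = 6 \cdot 4 \cdot 4 - \frac{1}{22} \cdot 20 = 24 \cdot 4 - \frac{1}{22} \cdot 20 = 96 - \frac{10}{11} = \frac{1046}{11}$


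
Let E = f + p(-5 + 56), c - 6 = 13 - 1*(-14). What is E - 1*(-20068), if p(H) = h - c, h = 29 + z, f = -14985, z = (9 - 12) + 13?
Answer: 5089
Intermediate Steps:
z = 10 (z = -3 + 13 = 10)
c = 33 (c = 6 + (13 - 1*(-14)) = 6 + (13 + 14) = 6 + 27 = 33)
h = 39 (h = 29 + 10 = 39)
p(H) = 6 (p(H) = 39 - 1*33 = 39 - 33 = 6)
E = -14979 (E = -14985 + 6 = -14979)
E - 1*(-20068) = -14979 - 1*(-20068) = -14979 + 20068 = 5089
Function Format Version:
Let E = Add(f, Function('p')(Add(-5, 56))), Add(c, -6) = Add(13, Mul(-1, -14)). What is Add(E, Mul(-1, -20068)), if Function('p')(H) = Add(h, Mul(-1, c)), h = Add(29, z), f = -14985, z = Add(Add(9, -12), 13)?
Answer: 5089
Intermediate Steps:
z = 10 (z = Add(-3, 13) = 10)
c = 33 (c = Add(6, Add(13, Mul(-1, -14))) = Add(6, Add(13, 14)) = Add(6, 27) = 33)
h = 39 (h = Add(29, 10) = 39)
Function('p')(H) = 6 (Function('p')(H) = Add(39, Mul(-1, 33)) = Add(39, -33) = 6)
E = -14979 (E = Add(-14985, 6) = -14979)
Add(E, Mul(-1, -20068)) = Add(-14979, Mul(-1, -20068)) = Add(-14979, 20068) = 5089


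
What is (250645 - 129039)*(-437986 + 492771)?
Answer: 6662184710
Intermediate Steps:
(250645 - 129039)*(-437986 + 492771) = 121606*54785 = 6662184710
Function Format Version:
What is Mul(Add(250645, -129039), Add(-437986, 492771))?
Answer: 6662184710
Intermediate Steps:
Mul(Add(250645, -129039), Add(-437986, 492771)) = Mul(121606, 54785) = 6662184710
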